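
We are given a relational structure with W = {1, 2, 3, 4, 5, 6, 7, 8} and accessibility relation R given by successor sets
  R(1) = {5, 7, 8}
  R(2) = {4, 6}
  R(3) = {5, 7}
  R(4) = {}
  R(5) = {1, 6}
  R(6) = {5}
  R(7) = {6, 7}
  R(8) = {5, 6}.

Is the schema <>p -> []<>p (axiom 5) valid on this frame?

No

Axiom 5 corresponds to the accessibility relation being Euclidean.
Euclidean: no — 1 R 5 and 1 R 7, but not 5 R 7.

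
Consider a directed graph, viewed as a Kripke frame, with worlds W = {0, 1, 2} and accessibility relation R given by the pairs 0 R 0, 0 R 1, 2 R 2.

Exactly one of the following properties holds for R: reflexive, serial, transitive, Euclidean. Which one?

transitive

Reflexive: no — 1 is not related to itself.
Serial: no — 1 has no R-successor.
Transitive: yes — every two-step R-path is closed by a direct edge.
Euclidean: no — 0 R 1 and 0 R 0, but not 1 R 0.
Only transitive holds.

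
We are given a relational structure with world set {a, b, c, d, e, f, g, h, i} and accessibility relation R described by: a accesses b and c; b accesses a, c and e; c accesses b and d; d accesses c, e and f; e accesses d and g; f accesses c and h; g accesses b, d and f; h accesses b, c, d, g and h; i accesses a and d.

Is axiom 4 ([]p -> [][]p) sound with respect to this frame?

The schema 4 characterises exactly the transitive frames.
Transitive: no — a R b and b R e, but not a R e.

No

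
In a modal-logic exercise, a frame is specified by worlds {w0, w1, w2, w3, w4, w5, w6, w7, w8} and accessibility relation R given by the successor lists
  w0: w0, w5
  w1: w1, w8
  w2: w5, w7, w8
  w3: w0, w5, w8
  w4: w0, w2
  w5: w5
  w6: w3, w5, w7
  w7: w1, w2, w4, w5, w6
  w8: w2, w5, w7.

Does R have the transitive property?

No

Transitive: no — w1 R w8 and w8 R w2, but not w1 R w2.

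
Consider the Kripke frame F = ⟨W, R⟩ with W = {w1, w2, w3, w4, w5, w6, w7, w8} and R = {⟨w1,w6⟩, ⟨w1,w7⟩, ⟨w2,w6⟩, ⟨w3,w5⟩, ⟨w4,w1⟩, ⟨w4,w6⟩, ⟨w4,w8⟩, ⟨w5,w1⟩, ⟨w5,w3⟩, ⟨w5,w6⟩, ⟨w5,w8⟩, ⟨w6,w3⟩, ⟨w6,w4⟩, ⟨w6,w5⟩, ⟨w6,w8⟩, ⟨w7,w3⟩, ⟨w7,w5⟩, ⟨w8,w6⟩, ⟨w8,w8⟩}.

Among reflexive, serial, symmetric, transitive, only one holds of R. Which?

Reflexive: no — w1 is not related to itself.
Serial: yes — every world has a successor (e.g. w1 R w6).
Symmetric: no — w1 R w6 but not w6 R w1.
Transitive: no — w1 R w6 and w6 R w3, but not w1 R w3.
Only serial holds.

serial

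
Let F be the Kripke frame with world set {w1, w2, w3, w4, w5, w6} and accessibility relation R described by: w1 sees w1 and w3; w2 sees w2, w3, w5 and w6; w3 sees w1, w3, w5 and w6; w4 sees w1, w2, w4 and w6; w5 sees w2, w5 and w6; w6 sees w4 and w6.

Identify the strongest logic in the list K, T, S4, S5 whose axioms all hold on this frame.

Reflexive (axiom T): yes — every world is R-related to itself.
Transitive (axiom 4): no — w1 R w3 and w3 R w5, but not w1 R w5.
Euclidean (axiom 5): no — w2 R w5 and w2 R w3, but not w5 R w3.
So F validates K, T; S4 would additionally require R to be transitive. The strongest is T.

T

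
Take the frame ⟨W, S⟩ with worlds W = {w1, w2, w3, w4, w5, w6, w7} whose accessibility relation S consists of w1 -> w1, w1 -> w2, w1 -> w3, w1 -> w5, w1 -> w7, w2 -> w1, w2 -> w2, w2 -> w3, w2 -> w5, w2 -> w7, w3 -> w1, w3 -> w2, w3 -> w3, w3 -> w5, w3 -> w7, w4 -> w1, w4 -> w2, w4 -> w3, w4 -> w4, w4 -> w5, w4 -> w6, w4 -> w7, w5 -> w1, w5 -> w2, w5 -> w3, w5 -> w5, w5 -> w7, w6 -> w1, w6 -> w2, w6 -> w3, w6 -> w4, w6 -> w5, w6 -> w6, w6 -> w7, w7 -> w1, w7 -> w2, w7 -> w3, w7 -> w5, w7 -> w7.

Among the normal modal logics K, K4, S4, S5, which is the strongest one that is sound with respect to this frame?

Transitive (axiom 4): yes — every two-step S-path is closed by a direct edge.
Reflexive (axiom T): yes — every world is S-related to itself.
Euclidean (axiom 5): no — w4 S w1 and w4 S w6, but not w1 S w6.
So F validates K, K4, S4; S5 would additionally require S to be Euclidean. The strongest is S4.

S4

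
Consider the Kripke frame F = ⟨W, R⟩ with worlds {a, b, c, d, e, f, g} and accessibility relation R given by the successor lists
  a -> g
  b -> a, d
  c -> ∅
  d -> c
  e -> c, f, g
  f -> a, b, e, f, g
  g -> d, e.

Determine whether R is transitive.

No

Transitive: no — a R g and g R d, but not a R d.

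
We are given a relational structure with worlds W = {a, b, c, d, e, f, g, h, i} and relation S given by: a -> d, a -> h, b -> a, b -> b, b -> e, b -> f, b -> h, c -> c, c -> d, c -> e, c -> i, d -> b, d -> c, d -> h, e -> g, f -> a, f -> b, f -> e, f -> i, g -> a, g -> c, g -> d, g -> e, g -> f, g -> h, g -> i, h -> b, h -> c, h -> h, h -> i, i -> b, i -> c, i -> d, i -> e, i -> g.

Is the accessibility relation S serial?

Serial: yes — every world has a successor (e.g. a S d).

Yes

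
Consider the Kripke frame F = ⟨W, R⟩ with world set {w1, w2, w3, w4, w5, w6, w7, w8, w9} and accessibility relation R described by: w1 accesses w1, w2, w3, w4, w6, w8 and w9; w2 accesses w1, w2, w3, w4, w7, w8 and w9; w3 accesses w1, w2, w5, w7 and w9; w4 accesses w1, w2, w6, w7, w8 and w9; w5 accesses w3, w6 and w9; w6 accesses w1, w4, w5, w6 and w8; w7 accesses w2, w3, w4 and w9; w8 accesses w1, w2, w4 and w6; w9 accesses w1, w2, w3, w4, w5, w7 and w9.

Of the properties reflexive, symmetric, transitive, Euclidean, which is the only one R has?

symmetric

Reflexive: no — w3 is not related to itself.
Symmetric: yes — every pair in R has its reverse in R.
Transitive: no — w1 R w2 and w2 R w7, but not w1 R w7.
Euclidean: no — w1 R w2 and w1 R w6, but not w2 R w6.
Only symmetric holds.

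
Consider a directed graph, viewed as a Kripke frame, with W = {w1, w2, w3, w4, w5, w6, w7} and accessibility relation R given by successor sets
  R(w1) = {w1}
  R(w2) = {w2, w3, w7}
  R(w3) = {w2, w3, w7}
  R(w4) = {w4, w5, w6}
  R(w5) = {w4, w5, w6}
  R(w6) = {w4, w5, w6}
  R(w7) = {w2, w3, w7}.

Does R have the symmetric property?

Symmetric: yes — every pair in R has its reverse in R.

Yes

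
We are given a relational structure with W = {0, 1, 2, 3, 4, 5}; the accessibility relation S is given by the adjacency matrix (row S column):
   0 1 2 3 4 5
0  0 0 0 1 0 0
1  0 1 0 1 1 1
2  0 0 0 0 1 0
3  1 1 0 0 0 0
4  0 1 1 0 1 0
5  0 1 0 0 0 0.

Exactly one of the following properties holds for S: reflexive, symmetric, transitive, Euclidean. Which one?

symmetric

Reflexive: no — 0 is not related to itself.
Symmetric: yes — every pair in S has its reverse in S.
Transitive: no — 0 S 3 and 3 S 1, but not 0 S 1.
Euclidean: no — 1 S 3 and 1 S 4, but not 3 S 4.
Only symmetric holds.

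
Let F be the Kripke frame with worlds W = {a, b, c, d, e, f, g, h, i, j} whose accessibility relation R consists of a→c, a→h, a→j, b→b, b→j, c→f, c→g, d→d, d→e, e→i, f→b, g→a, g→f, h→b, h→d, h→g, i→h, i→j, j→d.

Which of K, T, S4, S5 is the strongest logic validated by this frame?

Reflexive (axiom T): no — a is not related to itself.
Transitive (axiom 4): no — a R c and c R f, but not a R f.
Euclidean (axiom 5): no — a R c and a R h, but not c R h.
So F validates K; T would additionally require R to be reflexive. The strongest is K.

K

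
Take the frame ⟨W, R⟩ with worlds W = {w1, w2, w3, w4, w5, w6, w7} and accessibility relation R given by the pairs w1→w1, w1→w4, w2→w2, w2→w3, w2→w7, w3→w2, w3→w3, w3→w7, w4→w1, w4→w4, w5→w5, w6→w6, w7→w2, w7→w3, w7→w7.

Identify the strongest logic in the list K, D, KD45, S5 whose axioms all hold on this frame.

S5

Serial (axiom D): yes — every world has a successor (e.g. w1 R w1).
Euclidean (axiom 5): yes — any two successors of a common world are R-related.
Transitive (axiom 4): yes — every two-step R-path is closed by a direct edge.
Reflexive (axiom T): yes — every world is R-related to itself.
So F validates K, D, KD45, S5. The strongest is S5.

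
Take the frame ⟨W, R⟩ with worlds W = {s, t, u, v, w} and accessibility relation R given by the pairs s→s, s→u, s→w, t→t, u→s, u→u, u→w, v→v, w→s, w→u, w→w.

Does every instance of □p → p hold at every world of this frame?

By correspondence theory, T is valid on a frame iff R is reflexive.
Reflexive: yes — every world is R-related to itself.

Yes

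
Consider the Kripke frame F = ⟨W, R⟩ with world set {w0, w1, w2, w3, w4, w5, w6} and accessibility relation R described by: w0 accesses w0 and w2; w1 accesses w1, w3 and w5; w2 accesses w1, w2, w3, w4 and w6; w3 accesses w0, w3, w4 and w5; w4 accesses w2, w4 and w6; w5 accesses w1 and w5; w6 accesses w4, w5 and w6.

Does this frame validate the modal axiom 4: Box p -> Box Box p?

No

Axiom 4 corresponds to the accessibility relation being transitive.
Transitive: no — w0 R w2 and w2 R w1, but not w0 R w1.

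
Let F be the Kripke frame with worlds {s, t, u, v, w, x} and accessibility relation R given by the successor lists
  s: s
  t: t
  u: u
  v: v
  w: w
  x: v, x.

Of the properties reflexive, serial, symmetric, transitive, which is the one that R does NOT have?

symmetric

Reflexive: yes — every world is R-related to itself.
Serial: yes — every world has a successor (e.g. s R s).
Symmetric: no — x R v but not v R x.
Transitive: yes — every two-step R-path is closed by a direct edge.
Only symmetric fails.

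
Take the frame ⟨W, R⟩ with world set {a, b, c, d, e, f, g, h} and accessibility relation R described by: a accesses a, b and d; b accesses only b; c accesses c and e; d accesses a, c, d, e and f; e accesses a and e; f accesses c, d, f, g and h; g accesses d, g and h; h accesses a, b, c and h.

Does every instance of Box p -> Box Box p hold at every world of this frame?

By correspondence theory, 4 is valid on a frame iff R is transitive.
Transitive: no — a R d and d R c, but not a R c.

No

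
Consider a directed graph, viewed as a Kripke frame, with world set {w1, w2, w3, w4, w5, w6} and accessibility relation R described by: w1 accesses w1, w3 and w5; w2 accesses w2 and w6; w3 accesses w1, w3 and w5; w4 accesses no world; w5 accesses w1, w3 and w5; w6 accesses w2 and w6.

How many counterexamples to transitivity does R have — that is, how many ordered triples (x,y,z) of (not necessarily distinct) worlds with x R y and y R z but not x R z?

R is transitive; there are no such tuples.

0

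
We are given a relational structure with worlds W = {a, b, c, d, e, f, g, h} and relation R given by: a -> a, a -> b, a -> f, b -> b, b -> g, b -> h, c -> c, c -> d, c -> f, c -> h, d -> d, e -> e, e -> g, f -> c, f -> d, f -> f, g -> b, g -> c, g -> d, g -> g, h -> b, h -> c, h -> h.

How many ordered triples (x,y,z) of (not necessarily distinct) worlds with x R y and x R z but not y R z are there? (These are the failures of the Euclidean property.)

24

Enumerating: (a,b,a), (a,b,f), (a,f,a), (a,f,b), (b,g,h), (b,h,g), (c,d,c), (c,d,f), (c,d,h), (c,f,h), (c,h,d), (c,h,f), … and 12 more.
Total: 24.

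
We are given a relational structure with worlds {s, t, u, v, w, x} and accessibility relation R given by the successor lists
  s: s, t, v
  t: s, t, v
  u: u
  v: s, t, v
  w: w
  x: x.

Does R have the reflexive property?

Reflexive: yes — every world is R-related to itself.

Yes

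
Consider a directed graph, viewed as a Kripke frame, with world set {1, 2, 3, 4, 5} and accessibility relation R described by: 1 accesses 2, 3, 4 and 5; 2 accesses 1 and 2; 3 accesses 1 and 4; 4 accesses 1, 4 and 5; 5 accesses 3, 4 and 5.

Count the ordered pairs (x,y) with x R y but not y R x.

Enumerating: (1,5), (3,4), (5,3).

3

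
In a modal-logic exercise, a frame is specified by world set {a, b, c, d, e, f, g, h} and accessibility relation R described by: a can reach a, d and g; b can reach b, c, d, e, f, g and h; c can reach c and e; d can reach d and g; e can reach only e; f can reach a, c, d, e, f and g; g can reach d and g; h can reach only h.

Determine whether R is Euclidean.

Euclidean: no — b R c and b R d, but not c R d.

No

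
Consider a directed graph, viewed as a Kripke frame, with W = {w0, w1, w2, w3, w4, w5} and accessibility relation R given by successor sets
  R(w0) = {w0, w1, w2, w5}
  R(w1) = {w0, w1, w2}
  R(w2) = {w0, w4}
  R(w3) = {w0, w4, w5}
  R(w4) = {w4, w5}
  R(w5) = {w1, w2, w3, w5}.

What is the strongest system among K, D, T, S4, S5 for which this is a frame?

Serial (axiom D): yes — every world has a successor (e.g. w0 R w0).
Reflexive (axiom T): no — w2 is not related to itself.
Transitive (axiom 4): no — w0 R w2 and w2 R w4, but not w0 R w4.
Euclidean (axiom 5): no — w0 R w1 and w0 R w5, but not w1 R w5.
So F validates K, D; T would additionally require R to be reflexive. The strongest is D.

D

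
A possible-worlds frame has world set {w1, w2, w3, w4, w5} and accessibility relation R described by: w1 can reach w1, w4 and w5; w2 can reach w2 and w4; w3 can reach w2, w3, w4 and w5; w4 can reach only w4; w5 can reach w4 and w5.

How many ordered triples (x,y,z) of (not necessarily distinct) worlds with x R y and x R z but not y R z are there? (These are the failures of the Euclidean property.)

12

Enumerating: (w1,w4,w1), (w1,w4,w5), (w1,w5,w1), (w2,w4,w2), (w3,w2,w3), (w3,w2,w5), (w3,w4,w2), (w3,w4,w3), (w3,w4,w5), (w3,w5,w2), (w3,w5,w3), (w5,w4,w5).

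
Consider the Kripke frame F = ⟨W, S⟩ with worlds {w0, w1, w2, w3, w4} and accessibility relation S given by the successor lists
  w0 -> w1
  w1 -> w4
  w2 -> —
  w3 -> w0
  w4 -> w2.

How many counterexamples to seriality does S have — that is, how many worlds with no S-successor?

1

Enumerating: w2.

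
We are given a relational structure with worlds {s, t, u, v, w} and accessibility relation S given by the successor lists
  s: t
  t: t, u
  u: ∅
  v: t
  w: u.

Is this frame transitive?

Transitive: no — s S t and t S u, but not s S u.

No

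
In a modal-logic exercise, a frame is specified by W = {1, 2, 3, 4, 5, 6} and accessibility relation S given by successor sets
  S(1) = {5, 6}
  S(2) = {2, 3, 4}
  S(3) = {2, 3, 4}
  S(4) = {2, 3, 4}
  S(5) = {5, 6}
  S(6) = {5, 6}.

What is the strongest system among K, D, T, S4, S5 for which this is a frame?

Serial (axiom D): yes — every world has a successor (e.g. 1 S 5).
Reflexive (axiom T): no — 1 is not related to itself.
Transitive (axiom 4): yes — every two-step S-path is closed by a direct edge.
Euclidean (axiom 5): yes — any two successors of a common world are S-related.
So F validates K, D; T would additionally require S to be reflexive. The strongest is D.

D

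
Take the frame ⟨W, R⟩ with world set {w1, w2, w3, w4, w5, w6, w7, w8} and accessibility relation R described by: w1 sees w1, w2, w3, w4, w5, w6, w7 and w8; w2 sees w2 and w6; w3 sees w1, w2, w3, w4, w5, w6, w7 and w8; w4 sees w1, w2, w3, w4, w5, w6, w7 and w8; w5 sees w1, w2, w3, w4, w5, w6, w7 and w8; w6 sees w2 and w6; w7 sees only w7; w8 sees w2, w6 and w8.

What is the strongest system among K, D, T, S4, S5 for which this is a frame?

Serial (axiom D): yes — every world has a successor (e.g. w1 R w1).
Reflexive (axiom T): yes — every world is R-related to itself.
Transitive (axiom 4): yes — every two-step R-path is closed by a direct edge.
Euclidean (axiom 5): no — w1 R w2 and w1 R w3, but not w2 R w3.
So F validates K, D, T, S4; S5 would additionally require R to be Euclidean. The strongest is S4.

S4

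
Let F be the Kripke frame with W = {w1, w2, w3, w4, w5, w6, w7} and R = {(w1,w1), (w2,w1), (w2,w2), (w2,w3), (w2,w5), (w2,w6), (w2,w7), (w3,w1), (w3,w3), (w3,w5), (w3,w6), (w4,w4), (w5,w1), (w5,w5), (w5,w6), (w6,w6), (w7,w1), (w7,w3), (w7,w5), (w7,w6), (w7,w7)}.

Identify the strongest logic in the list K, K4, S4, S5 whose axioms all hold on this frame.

S4

Transitive (axiom 4): yes — every two-step R-path is closed by a direct edge.
Reflexive (axiom T): yes — every world is R-related to itself.
Euclidean (axiom 5): no — w2 R w1 and w2 R w3, but not w1 R w3.
So F validates K, K4, S4; S5 would additionally require R to be Euclidean. The strongest is S4.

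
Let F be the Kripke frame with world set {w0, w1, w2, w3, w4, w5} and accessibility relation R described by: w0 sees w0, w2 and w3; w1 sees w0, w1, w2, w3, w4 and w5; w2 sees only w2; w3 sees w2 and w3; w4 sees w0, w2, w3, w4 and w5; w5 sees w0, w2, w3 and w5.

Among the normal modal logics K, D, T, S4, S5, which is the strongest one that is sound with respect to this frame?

S4

Serial (axiom D): yes — every world has a successor (e.g. w0 R w0).
Reflexive (axiom T): yes — every world is R-related to itself.
Transitive (axiom 4): yes — every two-step R-path is closed by a direct edge.
Euclidean (axiom 5): no — w0 R w2 and w0 R w3, but not w2 R w3.
So F validates K, D, T, S4; S5 would additionally require R to be Euclidean. The strongest is S4.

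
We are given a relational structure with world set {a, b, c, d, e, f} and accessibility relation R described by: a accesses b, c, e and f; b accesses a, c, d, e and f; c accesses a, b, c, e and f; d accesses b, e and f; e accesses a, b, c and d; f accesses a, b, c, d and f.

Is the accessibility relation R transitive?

No

Transitive: no — a R b and b R d, but not a R d.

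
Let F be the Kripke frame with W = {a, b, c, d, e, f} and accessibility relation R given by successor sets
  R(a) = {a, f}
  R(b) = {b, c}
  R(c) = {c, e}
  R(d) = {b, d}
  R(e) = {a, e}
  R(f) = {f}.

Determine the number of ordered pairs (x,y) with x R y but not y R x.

Enumerating: (a,f), (b,c), (c,e), (d,b), (e,a).

5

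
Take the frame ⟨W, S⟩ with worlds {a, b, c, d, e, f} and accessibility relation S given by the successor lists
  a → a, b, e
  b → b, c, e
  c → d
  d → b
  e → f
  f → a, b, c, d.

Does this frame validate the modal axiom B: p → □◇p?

By correspondence theory, B is valid on a frame iff S is symmetric.
Symmetric: no — a S b but not b S a.

No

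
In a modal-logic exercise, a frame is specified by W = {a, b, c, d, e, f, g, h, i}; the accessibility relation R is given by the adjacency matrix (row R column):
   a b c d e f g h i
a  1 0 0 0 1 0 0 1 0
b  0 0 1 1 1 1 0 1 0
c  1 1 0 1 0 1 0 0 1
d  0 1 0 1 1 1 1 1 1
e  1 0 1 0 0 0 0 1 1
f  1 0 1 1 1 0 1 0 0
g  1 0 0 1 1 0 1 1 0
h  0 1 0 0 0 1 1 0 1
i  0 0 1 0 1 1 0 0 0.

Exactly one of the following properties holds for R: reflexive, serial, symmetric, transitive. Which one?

Reflexive: no — b is not related to itself.
Serial: yes — every world has a successor (e.g. a R a).
Symmetric: no — a R h but not h R a.
Transitive: no — a R e and e R c, but not a R c.
Only serial holds.

serial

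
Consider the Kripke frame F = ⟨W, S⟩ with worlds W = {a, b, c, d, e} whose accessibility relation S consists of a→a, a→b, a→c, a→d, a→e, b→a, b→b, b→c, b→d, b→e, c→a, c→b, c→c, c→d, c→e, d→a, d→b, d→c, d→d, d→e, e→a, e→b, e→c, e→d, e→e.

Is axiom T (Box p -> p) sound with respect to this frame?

Axiom T corresponds to the accessibility relation being reflexive.
Reflexive: yes — every world is S-related to itself.

Yes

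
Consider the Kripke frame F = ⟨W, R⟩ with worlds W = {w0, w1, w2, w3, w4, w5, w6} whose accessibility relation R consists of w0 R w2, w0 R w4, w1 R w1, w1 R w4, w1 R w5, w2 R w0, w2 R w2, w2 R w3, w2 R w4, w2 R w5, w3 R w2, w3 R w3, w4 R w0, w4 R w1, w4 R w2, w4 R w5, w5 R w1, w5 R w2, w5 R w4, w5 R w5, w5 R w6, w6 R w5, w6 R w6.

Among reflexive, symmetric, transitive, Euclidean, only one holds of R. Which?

symmetric

Reflexive: no — w0 is not related to itself.
Symmetric: yes — every pair in R has its reverse in R.
Transitive: no — w0 R w2 and w2 R w3, but not w0 R w3.
Euclidean: no — w2 R w0 and w2 R w3, but not w0 R w3.
Only symmetric holds.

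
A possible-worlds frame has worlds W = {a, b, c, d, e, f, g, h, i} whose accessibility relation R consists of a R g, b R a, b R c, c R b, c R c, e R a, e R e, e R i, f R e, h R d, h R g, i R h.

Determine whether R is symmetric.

Symmetric: no — a R g but not g R a.

No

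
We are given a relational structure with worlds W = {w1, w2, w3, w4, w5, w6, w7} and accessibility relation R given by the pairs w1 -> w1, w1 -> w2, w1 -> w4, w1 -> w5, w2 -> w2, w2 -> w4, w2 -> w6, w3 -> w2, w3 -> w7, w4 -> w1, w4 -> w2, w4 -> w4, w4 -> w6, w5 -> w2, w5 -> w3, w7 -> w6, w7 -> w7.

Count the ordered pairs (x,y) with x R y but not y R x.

Enumerating: (w1,w2), (w1,w5), (w2,w6), (w3,w2), (w3,w7), (w4,w6), (w5,w2), (w5,w3), (w7,w6).

9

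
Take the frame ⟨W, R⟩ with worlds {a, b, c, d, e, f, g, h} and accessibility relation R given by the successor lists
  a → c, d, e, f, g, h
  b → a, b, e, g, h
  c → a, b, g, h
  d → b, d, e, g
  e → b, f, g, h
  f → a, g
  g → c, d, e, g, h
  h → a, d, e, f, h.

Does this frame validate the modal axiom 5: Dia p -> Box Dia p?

No

Axiom 5 corresponds to the accessibility relation being Euclidean.
Euclidean: no — a R c and a R d, but not c R d.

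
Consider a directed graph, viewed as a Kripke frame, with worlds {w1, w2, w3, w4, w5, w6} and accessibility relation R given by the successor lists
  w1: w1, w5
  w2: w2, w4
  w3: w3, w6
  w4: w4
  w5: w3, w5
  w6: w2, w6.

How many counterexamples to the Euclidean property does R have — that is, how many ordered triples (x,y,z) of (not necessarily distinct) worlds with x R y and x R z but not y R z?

Enumerating: (w1,w5,w1), (w2,w4,w2), (w3,w6,w3), (w5,w3,w5), (w6,w2,w6).

5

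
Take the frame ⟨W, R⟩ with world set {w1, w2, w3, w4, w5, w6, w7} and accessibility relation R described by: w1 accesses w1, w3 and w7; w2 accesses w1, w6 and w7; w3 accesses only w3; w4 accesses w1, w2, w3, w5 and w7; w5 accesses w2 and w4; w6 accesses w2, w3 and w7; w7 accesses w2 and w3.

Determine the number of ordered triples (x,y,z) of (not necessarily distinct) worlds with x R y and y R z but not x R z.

Enumerating: (w1,w7,w2), (w2,w1,w3), (w2,w6,w2), (w2,w6,w3), (w2,w7,w2), (w2,w7,w3), (w4,w2,w6), (w4,w5,w4), (w5,w2,w1), (w5,w2,w6), (w5,w2,w7), (w5,w4,w1), … and 8 more.
Total: 20.

20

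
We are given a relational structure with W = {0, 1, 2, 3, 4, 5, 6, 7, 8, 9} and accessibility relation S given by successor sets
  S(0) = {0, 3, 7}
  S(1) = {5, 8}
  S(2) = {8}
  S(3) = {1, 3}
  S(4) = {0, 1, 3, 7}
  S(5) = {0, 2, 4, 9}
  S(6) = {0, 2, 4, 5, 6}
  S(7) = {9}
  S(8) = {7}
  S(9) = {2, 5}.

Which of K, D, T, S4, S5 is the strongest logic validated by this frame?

D

Serial (axiom D): yes — every world has a successor (e.g. 0 S 0).
Reflexive (axiom T): no — 1 is not related to itself.
Transitive (axiom 4): no — 0 S 3 and 3 S 1, but not 0 S 1.
Euclidean (axiom 5): no — 0 S 3 and 0 S 7, but not 3 S 7.
So F validates K, D; T would additionally require S to be reflexive. The strongest is D.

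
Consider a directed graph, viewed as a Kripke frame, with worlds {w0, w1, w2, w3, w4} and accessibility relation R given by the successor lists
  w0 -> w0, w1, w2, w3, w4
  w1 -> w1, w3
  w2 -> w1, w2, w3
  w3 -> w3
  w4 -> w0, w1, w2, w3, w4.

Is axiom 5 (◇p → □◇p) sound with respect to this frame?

No

By correspondence theory, 5 is valid on a frame iff R is Euclidean.
Euclidean: no — w0 R w1 and w0 R w2, but not w1 R w2.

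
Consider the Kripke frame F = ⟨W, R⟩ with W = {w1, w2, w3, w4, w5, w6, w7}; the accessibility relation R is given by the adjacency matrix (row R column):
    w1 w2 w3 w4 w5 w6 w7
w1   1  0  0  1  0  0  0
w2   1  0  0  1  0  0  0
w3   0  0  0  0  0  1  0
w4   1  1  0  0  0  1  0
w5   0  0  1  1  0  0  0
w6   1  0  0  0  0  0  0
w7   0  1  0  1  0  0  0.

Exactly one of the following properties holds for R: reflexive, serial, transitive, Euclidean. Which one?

Reflexive: no — w2 is not related to itself.
Serial: yes — every world has a successor (e.g. w1 R w1).
Transitive: no — w1 R w4 and w4 R w2, but not w1 R w2.
Euclidean: no — w4 R w1 and w4 R w2, but not w1 R w2.
Only serial holds.

serial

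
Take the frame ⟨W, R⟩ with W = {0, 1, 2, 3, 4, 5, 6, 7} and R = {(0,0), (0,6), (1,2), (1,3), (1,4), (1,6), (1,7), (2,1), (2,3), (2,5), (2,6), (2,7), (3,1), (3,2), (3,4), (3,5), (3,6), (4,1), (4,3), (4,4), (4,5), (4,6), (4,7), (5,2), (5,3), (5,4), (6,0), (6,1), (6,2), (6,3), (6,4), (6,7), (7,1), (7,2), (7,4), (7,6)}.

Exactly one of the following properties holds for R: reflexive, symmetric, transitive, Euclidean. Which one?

symmetric

Reflexive: no — 1 is not related to itself.
Symmetric: yes — every pair in R has its reverse in R.
Transitive: no — 0 R 6 and 6 R 1, but not 0 R 1.
Euclidean: no — 1 R 2 and 1 R 4, but not 2 R 4.
Only symmetric holds.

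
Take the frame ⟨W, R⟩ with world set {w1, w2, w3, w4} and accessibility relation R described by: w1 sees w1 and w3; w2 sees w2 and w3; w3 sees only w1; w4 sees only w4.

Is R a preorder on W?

Reflexive: no — w3 is not related to itself.
Transitive: no — w2 R w3 and w3 R w1, but not w2 R w1.
So R is not a preorder.

No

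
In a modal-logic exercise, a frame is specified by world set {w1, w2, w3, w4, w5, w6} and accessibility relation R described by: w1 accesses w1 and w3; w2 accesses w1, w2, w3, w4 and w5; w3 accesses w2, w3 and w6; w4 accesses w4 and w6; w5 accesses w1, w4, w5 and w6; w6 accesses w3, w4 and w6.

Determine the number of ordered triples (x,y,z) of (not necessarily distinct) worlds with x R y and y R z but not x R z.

13

Enumerating: (w1,w3,w2), (w1,w3,w6), (w2,w3,w6), (w2,w4,w6), (w2,w5,w6), (w3,w2,w1), (w3,w2,w4), (w3,w2,w5), (w3,w6,w4), (w4,w6,w3), (w5,w1,w3), (w5,w6,w3), (w6,w3,w2).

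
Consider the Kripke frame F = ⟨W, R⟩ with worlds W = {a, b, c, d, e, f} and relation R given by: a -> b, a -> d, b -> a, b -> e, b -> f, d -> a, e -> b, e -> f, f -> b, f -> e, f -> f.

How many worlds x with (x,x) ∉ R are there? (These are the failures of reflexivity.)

Enumerating: a, b, c, d, e.

5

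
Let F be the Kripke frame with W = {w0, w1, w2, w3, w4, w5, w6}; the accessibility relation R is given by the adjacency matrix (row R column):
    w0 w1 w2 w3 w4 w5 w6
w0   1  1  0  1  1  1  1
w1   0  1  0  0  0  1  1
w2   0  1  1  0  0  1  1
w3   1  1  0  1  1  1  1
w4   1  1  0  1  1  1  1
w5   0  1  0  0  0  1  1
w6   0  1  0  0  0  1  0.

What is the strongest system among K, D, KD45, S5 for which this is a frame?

Serial (axiom D): yes — every world has a successor (e.g. w0 R w0).
Euclidean (axiom 5): no — w0 R w1 and w0 R w3, but not w1 R w3.
Transitive (axiom 4): no — w6 R w1 and w1 R w6, but not w6 R w6.
Reflexive (axiom T): no — w6 is not related to itself.
So F validates K, D; KD45 would additionally require R to be Euclidean and transitive. The strongest is D.

D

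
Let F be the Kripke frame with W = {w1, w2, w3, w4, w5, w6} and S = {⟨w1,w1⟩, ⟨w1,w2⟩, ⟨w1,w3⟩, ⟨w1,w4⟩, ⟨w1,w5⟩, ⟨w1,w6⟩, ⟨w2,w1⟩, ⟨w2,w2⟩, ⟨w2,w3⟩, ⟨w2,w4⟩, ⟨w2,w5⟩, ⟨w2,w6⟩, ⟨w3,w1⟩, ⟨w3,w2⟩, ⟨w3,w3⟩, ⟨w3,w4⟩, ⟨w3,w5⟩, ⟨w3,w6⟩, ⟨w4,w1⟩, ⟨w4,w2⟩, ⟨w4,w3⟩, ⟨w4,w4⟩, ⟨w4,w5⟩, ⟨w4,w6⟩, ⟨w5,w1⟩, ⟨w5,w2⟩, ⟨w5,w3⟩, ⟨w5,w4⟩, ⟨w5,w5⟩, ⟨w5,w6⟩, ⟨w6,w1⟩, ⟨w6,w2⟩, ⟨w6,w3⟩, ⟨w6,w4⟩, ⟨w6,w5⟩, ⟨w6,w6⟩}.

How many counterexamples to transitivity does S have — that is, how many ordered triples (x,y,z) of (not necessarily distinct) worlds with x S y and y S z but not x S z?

0

S is transitive; there are no such tuples.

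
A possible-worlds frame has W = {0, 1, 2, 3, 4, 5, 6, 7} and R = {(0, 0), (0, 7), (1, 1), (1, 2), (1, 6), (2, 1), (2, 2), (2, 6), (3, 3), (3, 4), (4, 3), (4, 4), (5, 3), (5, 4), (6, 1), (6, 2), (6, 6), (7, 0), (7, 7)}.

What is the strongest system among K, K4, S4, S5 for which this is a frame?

Transitive (axiom 4): yes — every two-step R-path is closed by a direct edge.
Reflexive (axiom T): no — 5 is not related to itself.
Euclidean (axiom 5): yes — any two successors of a common world are R-related.
So F validates K, K4; S4 would additionally require R to be reflexive. The strongest is K4.

K4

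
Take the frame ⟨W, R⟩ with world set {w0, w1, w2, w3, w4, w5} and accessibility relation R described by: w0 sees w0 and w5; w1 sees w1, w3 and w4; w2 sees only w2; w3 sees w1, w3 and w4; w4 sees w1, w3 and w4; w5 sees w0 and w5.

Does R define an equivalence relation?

Yes

Reflexive: yes — every world is R-related to itself.
Symmetric: yes — every pair in R has its reverse in R.
Transitive: yes — every two-step R-path is closed by a direct edge.
So R is an equivalence relation.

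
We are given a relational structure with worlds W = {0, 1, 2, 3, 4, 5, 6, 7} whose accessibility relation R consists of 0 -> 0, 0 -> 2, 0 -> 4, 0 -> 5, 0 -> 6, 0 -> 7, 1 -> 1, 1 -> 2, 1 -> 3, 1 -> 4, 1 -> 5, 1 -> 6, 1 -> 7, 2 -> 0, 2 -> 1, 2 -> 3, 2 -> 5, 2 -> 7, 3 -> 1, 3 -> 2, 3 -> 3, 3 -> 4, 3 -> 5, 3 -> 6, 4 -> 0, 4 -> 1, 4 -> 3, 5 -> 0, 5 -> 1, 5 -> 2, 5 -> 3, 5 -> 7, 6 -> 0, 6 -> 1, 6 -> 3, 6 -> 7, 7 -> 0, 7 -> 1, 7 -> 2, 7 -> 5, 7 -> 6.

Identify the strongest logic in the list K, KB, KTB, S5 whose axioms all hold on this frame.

Symmetric (axiom B): yes — every pair in R has its reverse in R.
Reflexive (axiom T): no — 2 is not related to itself.
Euclidean (axiom 5): no — 0 R 2 and 0 R 4, but not 2 R 4.
So F validates K, KB; KTB would additionally require R to be reflexive. The strongest is KB.

KB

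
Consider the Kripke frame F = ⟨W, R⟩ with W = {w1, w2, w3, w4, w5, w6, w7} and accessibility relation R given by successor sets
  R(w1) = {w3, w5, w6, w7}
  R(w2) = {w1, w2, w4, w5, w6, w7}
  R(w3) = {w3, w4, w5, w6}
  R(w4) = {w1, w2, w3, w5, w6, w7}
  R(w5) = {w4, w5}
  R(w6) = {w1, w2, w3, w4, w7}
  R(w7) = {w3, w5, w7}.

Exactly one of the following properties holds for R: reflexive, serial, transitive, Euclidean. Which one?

serial

Reflexive: no — w1 is not related to itself.
Serial: yes — every world has a successor (e.g. w1 R w3).
Transitive: no — w1 R w3 and w3 R w4, but not w1 R w4.
Euclidean: no — w1 R w3 and w1 R w7, but not w3 R w7.
Only serial holds.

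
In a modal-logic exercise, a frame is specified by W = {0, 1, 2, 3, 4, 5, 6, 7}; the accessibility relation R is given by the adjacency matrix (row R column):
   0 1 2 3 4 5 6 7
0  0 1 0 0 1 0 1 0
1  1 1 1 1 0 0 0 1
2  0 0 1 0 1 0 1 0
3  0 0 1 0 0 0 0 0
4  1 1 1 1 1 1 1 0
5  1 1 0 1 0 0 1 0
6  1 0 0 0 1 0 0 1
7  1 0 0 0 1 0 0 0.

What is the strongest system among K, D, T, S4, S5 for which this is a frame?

D

Serial (axiom D): yes — every world has a successor (e.g. 0 R 1).
Reflexive (axiom T): no — 0 is not related to itself.
Transitive (axiom 4): no — 0 R 1 and 1 R 2, but not 0 R 2.
Euclidean (axiom 5): no — 0 R 1 and 0 R 4, but not 1 R 4.
So F validates K, D; T would additionally require R to be reflexive. The strongest is D.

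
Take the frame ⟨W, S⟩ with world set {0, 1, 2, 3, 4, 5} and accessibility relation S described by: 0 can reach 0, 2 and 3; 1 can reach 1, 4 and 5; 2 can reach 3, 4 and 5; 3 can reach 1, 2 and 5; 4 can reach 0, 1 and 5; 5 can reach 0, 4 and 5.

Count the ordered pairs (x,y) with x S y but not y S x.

9

Enumerating: (0,2), (0,3), (1,5), (2,4), (2,5), (3,1), (3,5), (4,0), (5,0).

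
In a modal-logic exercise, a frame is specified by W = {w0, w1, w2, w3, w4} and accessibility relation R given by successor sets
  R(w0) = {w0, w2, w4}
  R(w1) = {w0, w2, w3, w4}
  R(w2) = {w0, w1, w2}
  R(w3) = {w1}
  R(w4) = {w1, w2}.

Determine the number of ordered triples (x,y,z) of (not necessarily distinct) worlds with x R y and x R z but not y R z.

Enumerating: (w0,w2,w4), (w0,w4,w0), (w0,w4,w4), (w1,w0,w3), (w1,w2,w3), (w1,w2,w4), (w1,w3,w0), (w1,w3,w2), (w1,w3,w3), (w1,w3,w4), (w1,w4,w0), (w1,w4,w3), (w1,w4,w4), (w2,w0,w1), (w2,w1,w1), (w3,w1,w1), (w4,w1,w1).

17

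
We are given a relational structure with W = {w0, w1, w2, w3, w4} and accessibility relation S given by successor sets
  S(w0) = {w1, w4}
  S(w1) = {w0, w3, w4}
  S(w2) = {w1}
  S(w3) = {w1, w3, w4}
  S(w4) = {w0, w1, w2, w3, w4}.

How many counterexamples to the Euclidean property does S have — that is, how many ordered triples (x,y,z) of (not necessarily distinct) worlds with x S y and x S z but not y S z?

Enumerating: (w0,w1,w1), (w1,w0,w0), (w1,w0,w3), (w1,w3,w0), (w2,w1,w1), (w3,w1,w1), (w4,w0,w0), (w4,w0,w2), (w4,w0,w3), (w4,w1,w1), (w4,w1,w2), (w4,w2,w0), (w4,w2,w2), (w4,w2,w3), (w4,w2,w4), (w4,w3,w0), (w4,w3,w2).

17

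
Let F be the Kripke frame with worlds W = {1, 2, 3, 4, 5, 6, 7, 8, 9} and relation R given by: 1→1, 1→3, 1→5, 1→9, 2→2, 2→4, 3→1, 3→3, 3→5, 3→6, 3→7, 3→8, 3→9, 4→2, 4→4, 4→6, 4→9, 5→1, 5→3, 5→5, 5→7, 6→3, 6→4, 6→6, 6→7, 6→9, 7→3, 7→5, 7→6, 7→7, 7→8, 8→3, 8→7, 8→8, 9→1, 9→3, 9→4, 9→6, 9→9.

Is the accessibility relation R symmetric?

Symmetric: yes — every pair in R has its reverse in R.

Yes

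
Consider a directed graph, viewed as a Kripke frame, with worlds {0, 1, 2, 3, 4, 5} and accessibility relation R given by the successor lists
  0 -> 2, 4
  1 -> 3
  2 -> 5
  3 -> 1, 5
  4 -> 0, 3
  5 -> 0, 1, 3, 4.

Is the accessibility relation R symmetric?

Symmetric: no — 0 R 2 but not 2 R 0.

No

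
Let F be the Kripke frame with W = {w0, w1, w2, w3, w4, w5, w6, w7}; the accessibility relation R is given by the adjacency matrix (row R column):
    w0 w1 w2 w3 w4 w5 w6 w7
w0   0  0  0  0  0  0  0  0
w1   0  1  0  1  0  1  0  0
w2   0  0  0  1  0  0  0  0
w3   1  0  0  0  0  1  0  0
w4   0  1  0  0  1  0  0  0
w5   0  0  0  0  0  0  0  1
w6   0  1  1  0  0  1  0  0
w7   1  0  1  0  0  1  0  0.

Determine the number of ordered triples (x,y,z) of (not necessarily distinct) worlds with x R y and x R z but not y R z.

28

Enumerating: (w1,w3,w1), (w1,w3,w3), (w1,w5,w1), (w1,w5,w3), (w1,w5,w5), (w2,w3,w3), (w3,w0,w0), (w3,w0,w5), (w3,w5,w0), (w3,w5,w5), (w4,w1,w4), (w5,w7,w7), … and 16 more.
Total: 28.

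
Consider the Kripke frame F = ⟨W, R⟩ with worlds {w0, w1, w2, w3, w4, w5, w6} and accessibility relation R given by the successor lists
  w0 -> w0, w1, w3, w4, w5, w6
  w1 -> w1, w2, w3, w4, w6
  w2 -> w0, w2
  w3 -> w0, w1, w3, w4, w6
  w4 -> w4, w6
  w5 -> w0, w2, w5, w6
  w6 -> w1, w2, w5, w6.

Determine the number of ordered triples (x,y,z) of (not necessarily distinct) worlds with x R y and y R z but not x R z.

Enumerating: (w0,w1,w2), (w0,w5,w2), (w0,w6,w2), (w1,w2,w0), (w1,w3,w0), (w1,w6,w5), (w2,w0,w1), (w2,w0,w3), (w2,w0,w4), (w2,w0,w5), (w2,w0,w6), (w3,w0,w5), … and 14 more.
Total: 26.

26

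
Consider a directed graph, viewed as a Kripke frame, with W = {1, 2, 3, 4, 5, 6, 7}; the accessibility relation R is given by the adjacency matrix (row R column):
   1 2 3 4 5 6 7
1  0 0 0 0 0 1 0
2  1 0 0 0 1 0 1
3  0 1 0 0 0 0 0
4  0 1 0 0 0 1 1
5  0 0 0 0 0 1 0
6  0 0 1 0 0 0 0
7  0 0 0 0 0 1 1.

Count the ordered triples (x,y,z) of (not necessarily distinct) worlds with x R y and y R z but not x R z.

Enumerating: (1,6,3), (2,1,6), (2,5,6), (2,7,6), (3,2,1), (3,2,5), (3,2,7), (4,2,1), (4,2,5), (4,6,3), (5,6,3), (6,3,2), (7,6,3).

13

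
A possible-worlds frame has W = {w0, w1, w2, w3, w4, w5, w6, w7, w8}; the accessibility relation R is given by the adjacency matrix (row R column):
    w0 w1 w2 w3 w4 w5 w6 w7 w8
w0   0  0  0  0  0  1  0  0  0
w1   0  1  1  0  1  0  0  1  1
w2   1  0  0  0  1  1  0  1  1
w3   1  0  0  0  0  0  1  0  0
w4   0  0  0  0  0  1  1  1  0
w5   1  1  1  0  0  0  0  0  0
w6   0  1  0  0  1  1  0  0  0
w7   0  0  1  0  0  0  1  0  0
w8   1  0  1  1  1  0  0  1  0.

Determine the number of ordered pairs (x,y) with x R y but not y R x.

18

Enumerating: (w1,w2), (w1,w4), (w1,w7), (w1,w8), (w2,w0), (w2,w4), (w3,w0), (w3,w6), (w4,w5), (w4,w7), (w5,w1), (w6,w1), (w6,w5), (w7,w6), (w8,w0), (w8,w3), (w8,w4), (w8,w7).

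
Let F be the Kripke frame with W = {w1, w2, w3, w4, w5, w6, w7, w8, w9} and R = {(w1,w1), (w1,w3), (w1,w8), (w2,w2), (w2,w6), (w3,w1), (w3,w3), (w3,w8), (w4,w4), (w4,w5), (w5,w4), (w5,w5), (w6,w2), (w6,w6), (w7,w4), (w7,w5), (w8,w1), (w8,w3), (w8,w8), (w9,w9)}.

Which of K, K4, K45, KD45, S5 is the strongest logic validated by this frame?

KD45

Transitive (axiom 4): yes — every two-step R-path is closed by a direct edge.
Euclidean (axiom 5): yes — any two successors of a common world are R-related.
Serial (axiom D): yes — every world has a successor (e.g. w1 R w1).
Reflexive (axiom T): no — w7 is not related to itself.
So F validates K, K4, K45, KD45; S5 would additionally require R to be reflexive. The strongest is KD45.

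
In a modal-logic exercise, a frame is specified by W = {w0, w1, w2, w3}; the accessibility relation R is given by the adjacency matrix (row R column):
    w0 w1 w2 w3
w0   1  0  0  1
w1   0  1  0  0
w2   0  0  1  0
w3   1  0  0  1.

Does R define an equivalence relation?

Reflexive: yes — every world is R-related to itself.
Symmetric: yes — every pair in R has its reverse in R.
Transitive: yes — every two-step R-path is closed by a direct edge.
So R is an equivalence relation.

Yes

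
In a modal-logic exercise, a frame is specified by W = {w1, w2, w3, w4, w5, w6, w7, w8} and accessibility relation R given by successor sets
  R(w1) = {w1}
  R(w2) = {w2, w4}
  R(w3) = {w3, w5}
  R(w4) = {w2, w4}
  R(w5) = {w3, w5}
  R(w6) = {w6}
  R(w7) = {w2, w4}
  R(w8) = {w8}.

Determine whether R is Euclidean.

Euclidean: yes — any two successors of a common world are R-related.

Yes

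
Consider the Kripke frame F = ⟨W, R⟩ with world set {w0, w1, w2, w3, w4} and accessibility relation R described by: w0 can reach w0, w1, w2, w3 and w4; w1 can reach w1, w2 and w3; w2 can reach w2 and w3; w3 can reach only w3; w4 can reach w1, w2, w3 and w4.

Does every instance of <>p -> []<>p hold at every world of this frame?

No

Axiom 5 corresponds to the accessibility relation being Euclidean.
Euclidean: no — w0 R w1 and w0 R w4, but not w1 R w4.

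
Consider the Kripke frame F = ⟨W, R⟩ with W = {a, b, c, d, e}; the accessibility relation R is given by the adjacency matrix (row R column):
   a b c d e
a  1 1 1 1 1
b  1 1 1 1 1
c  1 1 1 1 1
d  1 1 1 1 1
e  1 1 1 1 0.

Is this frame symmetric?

Symmetric: yes — every pair in R has its reverse in R.

Yes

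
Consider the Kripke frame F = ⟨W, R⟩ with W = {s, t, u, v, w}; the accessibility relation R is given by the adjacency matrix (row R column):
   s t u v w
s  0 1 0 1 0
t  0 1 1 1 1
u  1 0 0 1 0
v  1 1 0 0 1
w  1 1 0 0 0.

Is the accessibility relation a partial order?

No

Reflexive: no — s is not related to itself.
Transitive: no — s R t and t R u, but not s R u.
Antisymmetric: no — s R v and v R s with s ≠ v.
So R is not a partial order.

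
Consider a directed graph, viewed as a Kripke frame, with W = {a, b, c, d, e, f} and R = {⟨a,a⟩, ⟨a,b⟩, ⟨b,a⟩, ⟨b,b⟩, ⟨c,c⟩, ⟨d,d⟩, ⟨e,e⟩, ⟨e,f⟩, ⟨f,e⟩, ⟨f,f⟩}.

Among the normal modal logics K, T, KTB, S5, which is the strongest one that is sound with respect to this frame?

Reflexive (axiom T): yes — every world is R-related to itself.
Symmetric (axiom B): yes — every pair in R has its reverse in R.
Euclidean (axiom 5): yes — any two successors of a common world are R-related.
So F validates K, T, KTB, S5. The strongest is S5.

S5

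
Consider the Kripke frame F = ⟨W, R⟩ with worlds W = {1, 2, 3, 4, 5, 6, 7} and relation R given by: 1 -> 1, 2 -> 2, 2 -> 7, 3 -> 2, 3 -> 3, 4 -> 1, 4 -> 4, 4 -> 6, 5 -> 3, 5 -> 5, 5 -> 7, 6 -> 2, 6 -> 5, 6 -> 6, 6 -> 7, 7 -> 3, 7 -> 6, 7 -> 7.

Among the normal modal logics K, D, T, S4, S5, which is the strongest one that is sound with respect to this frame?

Serial (axiom D): yes — every world has a successor (e.g. 1 R 1).
Reflexive (axiom T): yes — every world is R-related to itself.
Transitive (axiom 4): no — 2 R 7 and 7 R 3, but not 2 R 3.
Euclidean (axiom 5): no — 4 R 1 and 4 R 6, but not 1 R 6.
So F validates K, D, T; S4 would additionally require R to be transitive. The strongest is T.

T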